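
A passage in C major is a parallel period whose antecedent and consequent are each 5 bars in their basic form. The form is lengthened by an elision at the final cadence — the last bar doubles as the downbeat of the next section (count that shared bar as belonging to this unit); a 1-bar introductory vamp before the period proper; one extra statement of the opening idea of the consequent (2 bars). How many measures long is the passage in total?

Basic parallel period: 5 + 5 = 10 bars.
10 (basic form) + 1 (introduction) + 2 (extra statement) = 13.
The elision shares a bar with the next section but does not change this unit's count.

13 measures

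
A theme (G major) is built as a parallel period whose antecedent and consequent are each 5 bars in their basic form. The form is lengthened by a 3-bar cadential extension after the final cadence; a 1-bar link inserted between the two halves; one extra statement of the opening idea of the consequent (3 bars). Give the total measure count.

17 measures

Basic parallel period: 5 + 5 = 10 bars.
10 (basic form) + 3 (cadential extension) + 1 (link) + 3 (extra statement) = 17.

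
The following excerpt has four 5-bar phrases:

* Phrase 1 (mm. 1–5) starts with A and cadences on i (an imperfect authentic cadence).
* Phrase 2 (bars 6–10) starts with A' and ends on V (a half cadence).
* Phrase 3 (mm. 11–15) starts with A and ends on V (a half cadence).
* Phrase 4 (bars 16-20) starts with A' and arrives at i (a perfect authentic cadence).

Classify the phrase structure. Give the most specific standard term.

Four phrases in two halves: the first half (measures 1–10) ends with a half cadence, the second (mm. 11-20) with a perfect authentic cadence — a large antecedent–consequent pair, i.e. a double period.
Phrase 3 begins with the same material as phrase 1, making it parallel.

parallel double period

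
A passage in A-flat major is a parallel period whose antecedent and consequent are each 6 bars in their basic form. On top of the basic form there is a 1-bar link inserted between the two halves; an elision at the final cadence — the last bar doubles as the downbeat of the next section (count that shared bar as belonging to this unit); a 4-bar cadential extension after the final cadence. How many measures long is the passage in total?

17 measures

Basic parallel period: 6 + 6 = 12 bars.
12 (basic form) + 1 (link) + 4 (cadential extension) = 17.
The elision shares a bar with the next section but does not change this unit's count.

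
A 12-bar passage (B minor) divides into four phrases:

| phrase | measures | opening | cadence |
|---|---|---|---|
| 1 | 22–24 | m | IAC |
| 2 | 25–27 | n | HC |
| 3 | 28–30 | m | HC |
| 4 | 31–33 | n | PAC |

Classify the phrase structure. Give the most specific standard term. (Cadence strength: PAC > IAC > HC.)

Four phrases in two halves: the first half (bars 22-27) ends with a half cadence, the second (mm. 28–33) with a perfect authentic cadence — a large antecedent–consequent pair, i.e. a double period.
Phrase 3 begins with the same material as phrase 1, making it parallel.

parallel double period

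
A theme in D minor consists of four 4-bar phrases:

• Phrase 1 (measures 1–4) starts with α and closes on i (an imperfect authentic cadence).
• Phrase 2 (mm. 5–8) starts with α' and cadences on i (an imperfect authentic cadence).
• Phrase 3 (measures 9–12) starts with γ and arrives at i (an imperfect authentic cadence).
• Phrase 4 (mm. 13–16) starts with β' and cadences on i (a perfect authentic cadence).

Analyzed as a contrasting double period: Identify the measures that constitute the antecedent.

In a double period the four phrases pair into a large antecedent (phrases 1–2, ending imperfect authentic cadence) and a large consequent (phrases 3–4, ending perfect authentic cadence). The antecedent spans measures 1–8.

measures 1–8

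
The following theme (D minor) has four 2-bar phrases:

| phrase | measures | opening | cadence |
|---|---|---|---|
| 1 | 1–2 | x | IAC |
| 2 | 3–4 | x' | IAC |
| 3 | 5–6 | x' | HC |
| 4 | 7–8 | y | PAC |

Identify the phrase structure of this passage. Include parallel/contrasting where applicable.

parallel double period

Four phrases in two halves: the first half (mm. 1–4) ends with an imperfect authentic cadence, the second (mm. 5-8) with a perfect authentic cadence — a large antecedent–consequent pair, i.e. a double period.
Phrase 3 begins with the same material as phrase 1, making it parallel.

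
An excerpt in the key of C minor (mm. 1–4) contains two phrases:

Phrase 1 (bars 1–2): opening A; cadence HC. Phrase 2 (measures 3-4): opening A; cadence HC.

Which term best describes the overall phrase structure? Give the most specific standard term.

repeated phrase

Both phrases have the same opening (A) and the same cadence (half cadence): the second is a restatement, not a consequent, so this is a repeated phrase rather than a period.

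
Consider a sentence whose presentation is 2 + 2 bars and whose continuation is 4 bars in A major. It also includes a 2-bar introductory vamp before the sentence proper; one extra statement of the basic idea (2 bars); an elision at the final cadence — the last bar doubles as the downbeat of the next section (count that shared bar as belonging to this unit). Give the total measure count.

12 measures

Basic sentence: 2 + 2 + 4 = 8 bars.
8 (basic form) + 2 (introduction) + 2 (extra statement) = 12.
The elision shares a bar with the next section but does not change this unit's count.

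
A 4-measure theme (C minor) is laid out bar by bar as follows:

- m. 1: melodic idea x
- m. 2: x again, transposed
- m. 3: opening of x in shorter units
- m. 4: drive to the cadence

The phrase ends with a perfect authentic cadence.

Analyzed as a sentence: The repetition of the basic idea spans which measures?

measures 2–2

The presentation of a sentence is the basic idea (m. 1) plus its repetition (m. 2); the repetition of the basic idea is therefore measure 2.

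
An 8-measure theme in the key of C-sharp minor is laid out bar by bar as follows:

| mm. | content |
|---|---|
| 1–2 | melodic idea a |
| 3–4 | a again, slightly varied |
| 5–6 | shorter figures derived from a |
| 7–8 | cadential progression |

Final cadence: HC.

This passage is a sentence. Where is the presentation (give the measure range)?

The presentation of a sentence is the basic idea (bars 1-2) plus its repetition (mm. 3–4); the presentation is therefore mm. 1-4.

measures 1–4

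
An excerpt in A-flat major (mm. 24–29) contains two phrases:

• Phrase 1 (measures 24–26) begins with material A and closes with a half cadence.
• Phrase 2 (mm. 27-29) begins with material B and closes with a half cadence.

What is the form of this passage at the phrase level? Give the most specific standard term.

The second phrase closes with a half cadence, which is not stronger than the first phrase's half cadence; without a weak→strong cadential pair there is no antecedent–consequent relationship, so this is a phrase group rather than a period.

phrase group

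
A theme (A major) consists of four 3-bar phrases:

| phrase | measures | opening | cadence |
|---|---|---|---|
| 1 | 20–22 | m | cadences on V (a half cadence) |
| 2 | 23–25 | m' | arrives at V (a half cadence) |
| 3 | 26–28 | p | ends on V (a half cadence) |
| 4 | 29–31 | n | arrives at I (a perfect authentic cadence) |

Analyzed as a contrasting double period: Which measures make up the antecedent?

In a double period the four phrases pair into a large antecedent (phrases 1–2, ending half cadence) and a large consequent (phrases 3–4, ending perfect authentic cadence). The antecedent spans mm. 20–25.

measures 20–25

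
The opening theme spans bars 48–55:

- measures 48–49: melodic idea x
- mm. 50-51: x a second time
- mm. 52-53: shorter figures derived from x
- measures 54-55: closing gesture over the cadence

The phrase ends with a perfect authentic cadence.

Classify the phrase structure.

sentence

Basic idea (mm. 48-49) + its repetition (measures 50-51) form the presentation; fragmentation and cadence (mm. 52–55) form the continuation — the 8-bar whole is a sentence.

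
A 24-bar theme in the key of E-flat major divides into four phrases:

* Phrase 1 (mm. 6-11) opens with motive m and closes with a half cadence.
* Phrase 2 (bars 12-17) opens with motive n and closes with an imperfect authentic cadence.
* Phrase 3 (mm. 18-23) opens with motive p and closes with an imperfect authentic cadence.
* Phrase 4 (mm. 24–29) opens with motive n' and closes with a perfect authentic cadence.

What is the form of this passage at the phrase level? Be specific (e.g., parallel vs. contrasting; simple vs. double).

contrasting double period

Four phrases in two halves: the first half (bars 6-17) ends with an imperfect authentic cadence, the second (mm. 18–29) with a perfect authentic cadence — a large antecedent–consequent pair, i.e. a double period.
Phrase 3 begins with different material from phrase 1, making it contrasting.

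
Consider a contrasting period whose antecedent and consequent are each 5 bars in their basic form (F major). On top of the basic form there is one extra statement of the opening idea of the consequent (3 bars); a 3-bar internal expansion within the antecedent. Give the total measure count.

16 measures

Basic contrasting period: 5 + 5 = 10 bars.
10 (basic form) + 3 (extra statement) + 3 (internal expansion) = 16.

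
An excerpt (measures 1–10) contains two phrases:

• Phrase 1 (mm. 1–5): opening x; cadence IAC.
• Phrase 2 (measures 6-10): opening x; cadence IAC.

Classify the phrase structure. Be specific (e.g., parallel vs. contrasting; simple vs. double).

Both phrases have the same opening (x) and the same cadence (imperfect authentic cadence): the second is a restatement, not a consequent, so this is a repeated phrase rather than a period.

repeated phrase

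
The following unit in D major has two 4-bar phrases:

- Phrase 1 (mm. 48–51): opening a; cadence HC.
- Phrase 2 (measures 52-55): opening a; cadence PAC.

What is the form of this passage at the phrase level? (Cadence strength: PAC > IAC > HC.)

Phrase 1 ends with a half cadence (weaker) and phrase 2 with a perfect authentic cadence (stronger): antecedent + consequent = a period.
The two phrases open with the same material (a / a), so the period is parallel.

parallel period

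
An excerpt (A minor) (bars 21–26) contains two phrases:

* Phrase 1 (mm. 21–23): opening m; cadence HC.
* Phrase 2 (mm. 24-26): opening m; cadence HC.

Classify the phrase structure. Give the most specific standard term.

Both phrases have the same opening (m) and the same cadence (half cadence): the second is a restatement, not a consequent, so this is a repeated phrase rather than a period.

repeated phrase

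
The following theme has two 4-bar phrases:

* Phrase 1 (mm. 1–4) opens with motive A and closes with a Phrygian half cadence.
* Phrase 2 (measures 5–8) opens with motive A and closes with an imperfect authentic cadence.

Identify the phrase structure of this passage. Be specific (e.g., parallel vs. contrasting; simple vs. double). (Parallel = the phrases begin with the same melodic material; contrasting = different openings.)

parallel period

Phrase 1 ends with a Phrygian half cadence (weaker) and phrase 2 with an imperfect authentic cadence (stronger): antecedent + consequent = a period.
The two phrases open with the same material (A / A), so the period is parallel.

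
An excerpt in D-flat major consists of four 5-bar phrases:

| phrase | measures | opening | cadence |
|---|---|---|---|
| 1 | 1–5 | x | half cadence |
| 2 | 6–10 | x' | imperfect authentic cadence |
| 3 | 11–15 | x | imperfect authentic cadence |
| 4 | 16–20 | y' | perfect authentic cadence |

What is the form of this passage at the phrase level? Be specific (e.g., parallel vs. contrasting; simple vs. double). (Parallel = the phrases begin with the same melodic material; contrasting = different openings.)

Four phrases in two halves: the first half (mm. 1-10) ends with an imperfect authentic cadence, the second (measures 11–20) with a perfect authentic cadence — a large antecedent–consequent pair, i.e. a double period.
Phrase 3 begins with the same material as phrase 1, making it parallel.

parallel double period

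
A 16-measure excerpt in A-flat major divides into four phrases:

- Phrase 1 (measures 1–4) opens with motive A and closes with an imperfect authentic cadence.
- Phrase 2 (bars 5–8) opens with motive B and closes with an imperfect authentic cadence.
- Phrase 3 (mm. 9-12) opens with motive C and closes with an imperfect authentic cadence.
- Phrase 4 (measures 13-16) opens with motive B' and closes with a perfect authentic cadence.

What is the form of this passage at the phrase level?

contrasting double period

Four phrases in two halves: the first half (mm. 1–8) ends with an imperfect authentic cadence, the second (mm. 9–16) with a perfect authentic cadence — a large antecedent–consequent pair, i.e. a double period.
Phrase 3 begins with different material from phrase 1, making it contrasting.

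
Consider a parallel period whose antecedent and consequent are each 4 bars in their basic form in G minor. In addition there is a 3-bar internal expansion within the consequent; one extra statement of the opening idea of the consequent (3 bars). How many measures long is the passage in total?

14 measures

Basic parallel period: 4 + 4 = 8 bars.
8 (basic form) + 3 (internal expansion) + 3 (extra statement) = 14.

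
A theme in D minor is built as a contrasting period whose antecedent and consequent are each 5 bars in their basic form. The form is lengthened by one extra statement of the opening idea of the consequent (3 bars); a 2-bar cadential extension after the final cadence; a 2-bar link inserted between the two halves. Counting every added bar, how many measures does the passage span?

17 measures

Basic contrasting period: 5 + 5 = 10 bars.
10 (basic form) + 3 (extra statement) + 2 (cadential extension) + 2 (link) = 17.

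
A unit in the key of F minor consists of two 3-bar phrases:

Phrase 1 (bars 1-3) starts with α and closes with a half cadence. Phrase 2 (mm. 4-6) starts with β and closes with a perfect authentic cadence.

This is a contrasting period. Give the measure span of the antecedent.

measures 1–3

The phrase ending with the weaker cadence (half cadence) is the antecedent; the one ending more conclusively (perfect authentic cadence) is the consequent. The antecedent is measures 1–3.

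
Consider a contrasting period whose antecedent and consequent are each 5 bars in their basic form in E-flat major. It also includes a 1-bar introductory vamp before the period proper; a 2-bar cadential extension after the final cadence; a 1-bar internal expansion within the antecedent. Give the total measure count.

14 measures

Basic contrasting period: 5 + 5 = 10 bars.
10 (basic form) + 1 (introduction) + 2 (cadential extension) + 1 (internal expansion) = 14.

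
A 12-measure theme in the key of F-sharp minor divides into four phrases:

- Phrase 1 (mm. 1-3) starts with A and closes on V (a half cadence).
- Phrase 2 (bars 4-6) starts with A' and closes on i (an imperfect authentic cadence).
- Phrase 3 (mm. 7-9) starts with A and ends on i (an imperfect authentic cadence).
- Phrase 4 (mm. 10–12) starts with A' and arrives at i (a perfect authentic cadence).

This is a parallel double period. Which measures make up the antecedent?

measures 1–6

In a double period the first pair of phrases (ending imperfect authentic cadence) is the large antecedent and the second pair (ending perfect authentic cadence) is the large consequent; the antecedent is measures 1–6.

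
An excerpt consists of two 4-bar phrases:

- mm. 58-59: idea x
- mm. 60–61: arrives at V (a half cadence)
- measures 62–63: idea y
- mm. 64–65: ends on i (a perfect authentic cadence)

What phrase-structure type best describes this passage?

Phrase 1 ends with a half cadence (weaker) and phrase 2 with a perfect authentic cadence (stronger): antecedent + consequent = a period.
The two phrases open with different material (x / y), so the period is contrasting.

contrasting period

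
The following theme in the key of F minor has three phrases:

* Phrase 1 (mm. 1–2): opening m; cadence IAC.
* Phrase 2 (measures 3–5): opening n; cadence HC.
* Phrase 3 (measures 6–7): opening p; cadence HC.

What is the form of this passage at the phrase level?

The final phrase closes with a half cadence, which is not stronger than the preceding half cadence; the 3 phrases lack an overall antecedent–consequent design and so form a phrase group.

phrase group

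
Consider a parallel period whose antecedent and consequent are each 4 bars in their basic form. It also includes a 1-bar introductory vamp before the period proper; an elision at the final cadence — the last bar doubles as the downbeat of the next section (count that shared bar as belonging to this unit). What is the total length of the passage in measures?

Basic parallel period: 4 + 4 = 8 bars.
8 (basic form) + 1 (introduction) = 9.
The elision shares a bar with the next section but does not change this unit's count.

9 measures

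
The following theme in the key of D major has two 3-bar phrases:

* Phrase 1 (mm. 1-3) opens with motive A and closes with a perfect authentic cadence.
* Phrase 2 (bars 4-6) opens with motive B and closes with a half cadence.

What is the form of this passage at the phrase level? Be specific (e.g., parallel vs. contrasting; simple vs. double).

The second phrase closes with a half cadence, which is not stronger than the first phrase's perfect authentic cadence; without a weak→strong cadential pair there is no antecedent–consequent relationship, so this is a phrase group rather than a period.

phrase group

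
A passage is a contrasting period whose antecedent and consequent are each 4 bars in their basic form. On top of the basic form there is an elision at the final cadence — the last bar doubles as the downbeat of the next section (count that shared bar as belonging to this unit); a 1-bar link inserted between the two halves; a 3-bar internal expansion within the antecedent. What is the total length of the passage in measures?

12 measures

Basic contrasting period: 4 + 4 = 8 bars.
8 (basic form) + 1 (link) + 3 (internal expansion) = 12.
The elision shares a bar with the next section but does not change this unit's count.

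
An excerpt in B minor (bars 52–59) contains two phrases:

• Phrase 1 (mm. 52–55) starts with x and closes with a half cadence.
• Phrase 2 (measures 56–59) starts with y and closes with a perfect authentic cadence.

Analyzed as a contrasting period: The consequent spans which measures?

measures 56–59

The antecedent is the phrase ending with the weaker cadence (half cadence, phrase 1) and the consequent the one ending more conclusively (perfect authentic cadence, phrase 2); the consequent is mm. 56–59.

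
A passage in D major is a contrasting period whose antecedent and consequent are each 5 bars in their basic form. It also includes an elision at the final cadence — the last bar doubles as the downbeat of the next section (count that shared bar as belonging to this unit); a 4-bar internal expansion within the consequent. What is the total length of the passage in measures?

14 measures

Basic contrasting period: 5 + 5 = 10 bars.
10 (basic form) + 4 (internal expansion) = 14.
The elision shares a bar with the next section but does not change this unit's count.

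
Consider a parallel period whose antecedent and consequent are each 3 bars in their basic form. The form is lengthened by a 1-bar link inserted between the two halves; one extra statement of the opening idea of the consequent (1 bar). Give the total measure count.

8 measures

Basic parallel period: 3 + 3 = 6 bars.
6 (basic form) + 1 (link) + 1 (extra statement) = 8.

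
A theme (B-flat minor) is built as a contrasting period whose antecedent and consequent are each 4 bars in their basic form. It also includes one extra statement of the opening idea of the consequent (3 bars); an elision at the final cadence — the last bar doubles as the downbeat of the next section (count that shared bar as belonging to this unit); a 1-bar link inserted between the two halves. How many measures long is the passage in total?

12 measures

Basic contrasting period: 4 + 4 = 8 bars.
8 (basic form) + 3 (extra statement) + 1 (link) = 12.
The elision shares a bar with the next section but does not change this unit's count.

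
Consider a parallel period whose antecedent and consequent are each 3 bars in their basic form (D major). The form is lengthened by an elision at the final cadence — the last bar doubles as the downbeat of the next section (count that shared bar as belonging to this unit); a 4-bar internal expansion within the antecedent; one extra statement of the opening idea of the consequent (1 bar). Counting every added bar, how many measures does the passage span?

11 measures

Basic parallel period: 3 + 3 = 6 bars.
6 (basic form) + 4 (internal expansion) + 1 (extra statement) = 11.
The elision shares a bar with the next section but does not change this unit's count.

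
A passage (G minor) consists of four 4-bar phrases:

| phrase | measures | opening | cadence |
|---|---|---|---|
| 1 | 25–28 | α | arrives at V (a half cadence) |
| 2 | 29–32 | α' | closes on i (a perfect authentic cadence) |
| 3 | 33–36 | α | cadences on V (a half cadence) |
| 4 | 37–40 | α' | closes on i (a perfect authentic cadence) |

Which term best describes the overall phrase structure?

repeated period

The cadence pattern HC–PAC–HC–PAC is weak–strong twice, and phrases 3–4 restate phrases 1–2: a period heard twice, not a double period (which would end weakly at phrase 2).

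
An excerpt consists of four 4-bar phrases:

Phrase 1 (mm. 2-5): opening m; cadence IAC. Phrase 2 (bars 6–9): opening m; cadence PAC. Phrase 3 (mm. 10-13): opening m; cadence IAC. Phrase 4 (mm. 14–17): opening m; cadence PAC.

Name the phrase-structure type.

repeated period

The cadence pattern IAC–PAC–IAC–PAC is weak–strong twice, and phrases 3–4 restate phrases 1–2: a period heard twice, not a double period (which would end weakly at phrase 2).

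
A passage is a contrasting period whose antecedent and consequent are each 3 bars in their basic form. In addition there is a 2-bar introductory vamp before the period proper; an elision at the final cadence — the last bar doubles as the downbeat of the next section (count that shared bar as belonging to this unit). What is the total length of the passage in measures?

Basic contrasting period: 3 + 3 = 6 bars.
6 (basic form) + 2 (introduction) = 8.
The elision shares a bar with the next section but does not change this unit's count.

8 measures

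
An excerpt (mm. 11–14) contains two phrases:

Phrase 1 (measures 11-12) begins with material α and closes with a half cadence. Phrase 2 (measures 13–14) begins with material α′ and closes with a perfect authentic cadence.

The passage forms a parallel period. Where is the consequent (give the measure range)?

The antecedent is the phrase ending with the weaker cadence (half cadence, phrase 1) and the consequent the one ending more conclusively (perfect authentic cadence, phrase 2); the consequent is bars 13–14.

measures 13–14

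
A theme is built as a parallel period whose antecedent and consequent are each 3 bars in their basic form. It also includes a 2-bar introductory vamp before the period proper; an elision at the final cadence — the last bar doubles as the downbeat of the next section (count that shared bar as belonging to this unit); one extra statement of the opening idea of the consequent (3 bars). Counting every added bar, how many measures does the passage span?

11 measures

Basic parallel period: 3 + 3 = 6 bars.
6 (basic form) + 2 (introduction) + 3 (extra statement) = 11.
The elision shares a bar with the next section but does not change this unit's count.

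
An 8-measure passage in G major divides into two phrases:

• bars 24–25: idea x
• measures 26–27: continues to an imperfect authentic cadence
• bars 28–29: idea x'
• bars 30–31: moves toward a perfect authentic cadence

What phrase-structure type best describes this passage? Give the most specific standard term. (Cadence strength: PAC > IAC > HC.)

Phrase 1 ends with an imperfect authentic cadence (weaker) and phrase 2 with a perfect authentic cadence (stronger): antecedent + consequent = a period.
The two phrases open with the same material (x / x'), so the period is parallel.

parallel period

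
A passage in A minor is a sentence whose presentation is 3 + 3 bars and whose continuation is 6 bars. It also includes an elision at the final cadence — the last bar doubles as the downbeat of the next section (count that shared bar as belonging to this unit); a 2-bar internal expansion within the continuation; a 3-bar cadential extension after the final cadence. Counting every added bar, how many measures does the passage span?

17 measures

Basic sentence: 3 + 3 + 6 = 12 bars.
12 (basic form) + 2 (internal expansion) + 3 (cadential extension) = 17.
The elision shares a bar with the next section but does not change this unit's count.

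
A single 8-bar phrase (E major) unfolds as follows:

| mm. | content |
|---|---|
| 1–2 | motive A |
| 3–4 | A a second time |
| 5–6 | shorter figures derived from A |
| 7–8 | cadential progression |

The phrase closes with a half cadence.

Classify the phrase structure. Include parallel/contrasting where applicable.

sentence

Basic idea (measures 1-2) + its repetition (mm. 3–4) form the presentation; fragmentation and cadence (bars 5-8) form the continuation — the 8-bar whole is a sentence.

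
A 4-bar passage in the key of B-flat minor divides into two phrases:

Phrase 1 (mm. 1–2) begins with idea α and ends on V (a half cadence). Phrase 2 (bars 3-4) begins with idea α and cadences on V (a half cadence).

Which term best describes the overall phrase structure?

repeated phrase

Both phrases have the same opening (α) and the same cadence (half cadence): the second is a restatement, not a consequent, so this is a repeated phrase rather than a period.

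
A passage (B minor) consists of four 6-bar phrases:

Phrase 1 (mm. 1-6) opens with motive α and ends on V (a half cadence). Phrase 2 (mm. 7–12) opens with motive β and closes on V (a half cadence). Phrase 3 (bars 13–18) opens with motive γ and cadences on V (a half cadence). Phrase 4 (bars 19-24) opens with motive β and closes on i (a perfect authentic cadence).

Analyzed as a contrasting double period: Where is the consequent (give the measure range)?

measures 13–24

In a double period the four phrases pair into a large antecedent (phrases 1–2, ending half cadence) and a large consequent (phrases 3–4, ending perfect authentic cadence). The consequent spans bars 13-24.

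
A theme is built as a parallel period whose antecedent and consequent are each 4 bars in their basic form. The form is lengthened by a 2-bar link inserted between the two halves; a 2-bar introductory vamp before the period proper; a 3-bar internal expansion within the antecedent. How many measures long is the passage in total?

15 measures

Basic parallel period: 4 + 4 = 8 bars.
8 (basic form) + 2 (link) + 2 (introduction) + 3 (internal expansion) = 15.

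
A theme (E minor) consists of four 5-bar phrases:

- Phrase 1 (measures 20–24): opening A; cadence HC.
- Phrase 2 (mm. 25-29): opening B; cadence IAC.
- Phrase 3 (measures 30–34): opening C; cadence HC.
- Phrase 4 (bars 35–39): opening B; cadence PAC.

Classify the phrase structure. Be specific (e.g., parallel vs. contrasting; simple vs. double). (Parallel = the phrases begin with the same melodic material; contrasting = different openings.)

contrasting double period

Four phrases in two halves: the first half (mm. 20-29) ends with an imperfect authentic cadence, the second (measures 30–39) with a perfect authentic cadence — a large antecedent–consequent pair, i.e. a double period.
Phrase 3 begins with different material from phrase 1, making it contrasting.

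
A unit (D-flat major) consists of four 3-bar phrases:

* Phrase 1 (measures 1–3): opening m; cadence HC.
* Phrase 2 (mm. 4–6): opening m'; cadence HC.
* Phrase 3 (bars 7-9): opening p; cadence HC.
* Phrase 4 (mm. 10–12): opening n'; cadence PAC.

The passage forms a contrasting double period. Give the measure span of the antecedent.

measures 1–6

In a double period the first pair of phrases (ending half cadence) is the large antecedent and the second pair (ending perfect authentic cadence) is the large consequent; the antecedent is measures 1–6.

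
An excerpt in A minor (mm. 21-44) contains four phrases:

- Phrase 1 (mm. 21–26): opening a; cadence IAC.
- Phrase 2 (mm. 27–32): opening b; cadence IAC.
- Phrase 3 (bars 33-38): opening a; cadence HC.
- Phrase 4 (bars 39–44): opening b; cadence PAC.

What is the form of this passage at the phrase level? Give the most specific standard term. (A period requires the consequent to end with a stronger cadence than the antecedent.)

parallel double period

Four phrases in two halves: the first half (mm. 21–32) ends with an imperfect authentic cadence, the second (mm. 33-44) with a perfect authentic cadence — a large antecedent–consequent pair, i.e. a double period.
Phrase 3 begins with the same material as phrase 1, making it parallel.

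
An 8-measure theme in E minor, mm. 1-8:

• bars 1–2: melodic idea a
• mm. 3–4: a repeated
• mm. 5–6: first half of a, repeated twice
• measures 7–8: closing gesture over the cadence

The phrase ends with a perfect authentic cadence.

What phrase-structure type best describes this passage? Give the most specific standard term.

sentence

Basic idea (measures 1–2) + its repetition (mm. 3-4) form the presentation; fragmentation and cadence (measures 5–8) form the continuation — the 8-bar whole is a sentence.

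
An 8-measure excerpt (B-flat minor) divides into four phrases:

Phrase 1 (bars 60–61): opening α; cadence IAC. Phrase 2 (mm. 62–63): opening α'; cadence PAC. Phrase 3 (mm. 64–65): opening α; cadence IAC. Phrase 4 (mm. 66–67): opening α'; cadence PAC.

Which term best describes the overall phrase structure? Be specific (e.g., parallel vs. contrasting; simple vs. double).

repeated period

The cadence pattern IAC–PAC–IAC–PAC is weak–strong twice, and phrases 3–4 restate phrases 1–2: a period heard twice, not a double period (which would end weakly at phrase 2).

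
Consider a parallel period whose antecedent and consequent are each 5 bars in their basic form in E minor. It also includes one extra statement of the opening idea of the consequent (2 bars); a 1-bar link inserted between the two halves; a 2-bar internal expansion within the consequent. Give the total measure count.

15 measures

Basic parallel period: 5 + 5 = 10 bars.
10 (basic form) + 2 (extra statement) + 1 (link) + 2 (internal expansion) = 15.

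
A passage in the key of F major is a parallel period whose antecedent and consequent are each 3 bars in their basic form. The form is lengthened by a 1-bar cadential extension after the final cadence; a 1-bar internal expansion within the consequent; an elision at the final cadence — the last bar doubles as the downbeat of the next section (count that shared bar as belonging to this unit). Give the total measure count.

Basic parallel period: 3 + 3 = 6 bars.
6 (basic form) + 1 (cadential extension) + 1 (internal expansion) = 8.
The elision shares a bar with the next section but does not change this unit's count.

8 measures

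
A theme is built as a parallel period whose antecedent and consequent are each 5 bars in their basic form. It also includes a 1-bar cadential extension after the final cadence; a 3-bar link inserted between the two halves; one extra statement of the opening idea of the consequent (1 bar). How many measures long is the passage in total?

15 measures

Basic parallel period: 5 + 5 = 10 bars.
10 (basic form) + 1 (cadential extension) + 3 (link) + 1 (extra statement) = 15.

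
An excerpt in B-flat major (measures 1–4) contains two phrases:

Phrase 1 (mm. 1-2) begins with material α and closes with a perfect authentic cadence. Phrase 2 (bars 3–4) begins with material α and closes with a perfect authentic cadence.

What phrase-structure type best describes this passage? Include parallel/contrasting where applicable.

repeated phrase

Both phrases have the same opening (α) and the same cadence (perfect authentic cadence): the second is a restatement, not a consequent, so this is a repeated phrase rather than a period.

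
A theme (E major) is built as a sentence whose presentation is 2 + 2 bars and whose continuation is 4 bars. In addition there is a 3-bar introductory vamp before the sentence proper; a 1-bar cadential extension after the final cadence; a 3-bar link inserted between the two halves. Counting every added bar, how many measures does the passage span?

15 measures

Basic sentence: 2 + 2 + 4 = 8 bars.
8 (basic form) + 3 (introduction) + 1 (cadential extension) + 3 (link) = 15.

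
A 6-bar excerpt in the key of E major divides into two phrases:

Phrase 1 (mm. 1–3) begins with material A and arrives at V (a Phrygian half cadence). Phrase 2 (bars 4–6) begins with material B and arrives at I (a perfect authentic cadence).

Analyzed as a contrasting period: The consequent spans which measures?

measures 4–6

The antecedent is the phrase ending with the weaker cadence (Phrygian half cadence, phrase 1) and the consequent the one ending more conclusively (perfect authentic cadence, phrase 2); the consequent is measures 4–6.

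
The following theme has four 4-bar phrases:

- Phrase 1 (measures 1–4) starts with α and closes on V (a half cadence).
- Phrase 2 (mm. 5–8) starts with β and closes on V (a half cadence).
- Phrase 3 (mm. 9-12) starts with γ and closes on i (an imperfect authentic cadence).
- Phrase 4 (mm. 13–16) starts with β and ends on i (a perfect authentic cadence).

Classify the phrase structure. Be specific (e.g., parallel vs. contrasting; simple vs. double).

contrasting double period

Four phrases in two halves: the first half (mm. 1-8) ends with a half cadence, the second (mm. 9-16) with a perfect authentic cadence — a large antecedent–consequent pair, i.e. a double period.
Phrase 3 begins with different material from phrase 1, making it contrasting.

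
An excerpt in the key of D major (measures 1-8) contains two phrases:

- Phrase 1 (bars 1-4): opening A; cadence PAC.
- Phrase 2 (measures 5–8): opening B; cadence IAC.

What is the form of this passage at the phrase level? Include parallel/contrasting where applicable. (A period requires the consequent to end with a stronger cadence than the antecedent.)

The second phrase closes with an imperfect authentic cadence, which is not stronger than the first phrase's perfect authentic cadence; without a weak→strong cadential pair there is no antecedent–consequent relationship, so this is a phrase group rather than a period.

phrase group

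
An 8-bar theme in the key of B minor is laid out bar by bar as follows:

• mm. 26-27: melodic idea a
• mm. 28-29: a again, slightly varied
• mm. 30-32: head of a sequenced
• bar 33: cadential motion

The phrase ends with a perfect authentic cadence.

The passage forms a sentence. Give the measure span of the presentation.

measures 26–29

The presentation of a sentence is the basic idea (mm. 26–27) plus its repetition (mm. 28-29); the presentation is therefore mm. 26–29.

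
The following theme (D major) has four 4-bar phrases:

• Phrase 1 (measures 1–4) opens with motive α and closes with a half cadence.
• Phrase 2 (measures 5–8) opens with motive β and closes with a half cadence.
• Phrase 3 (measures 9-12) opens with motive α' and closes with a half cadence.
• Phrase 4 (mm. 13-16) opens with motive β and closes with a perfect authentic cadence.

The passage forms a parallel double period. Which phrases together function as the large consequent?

phrases 3 and 4

In a double period the first pair of phrases (ending half cadence) is the large antecedent and the second pair (ending perfect authentic cadence) is the large consequent; the consequent is phrases 3 and 4.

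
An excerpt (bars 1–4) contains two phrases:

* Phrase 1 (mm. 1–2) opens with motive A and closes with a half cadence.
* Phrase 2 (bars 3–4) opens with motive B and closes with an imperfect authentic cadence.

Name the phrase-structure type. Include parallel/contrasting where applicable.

Phrase 1 ends with a half cadence (weaker) and phrase 2 with an imperfect authentic cadence (stronger): antecedent + consequent = a period.
The two phrases open with different material (A / B), so the period is contrasting.

contrasting period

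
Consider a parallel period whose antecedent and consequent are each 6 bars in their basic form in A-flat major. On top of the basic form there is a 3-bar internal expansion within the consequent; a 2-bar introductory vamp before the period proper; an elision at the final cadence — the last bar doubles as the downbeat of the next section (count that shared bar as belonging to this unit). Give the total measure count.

17 measures

Basic parallel period: 6 + 6 = 12 bars.
12 (basic form) + 3 (internal expansion) + 2 (introduction) = 17.
The elision shares a bar with the next section but does not change this unit's count.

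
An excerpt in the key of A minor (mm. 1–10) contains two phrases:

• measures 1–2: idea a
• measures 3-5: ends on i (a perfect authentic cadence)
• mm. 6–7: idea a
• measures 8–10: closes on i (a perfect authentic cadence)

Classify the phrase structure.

repeated phrase

Both phrases have the same opening (a) and the same cadence (perfect authentic cadence): the second is a restatement, not a consequent, so this is a repeated phrase rather than a period.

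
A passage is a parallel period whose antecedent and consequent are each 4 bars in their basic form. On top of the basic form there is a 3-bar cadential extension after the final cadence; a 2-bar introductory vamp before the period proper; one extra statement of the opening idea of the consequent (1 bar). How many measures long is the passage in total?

14 measures

Basic parallel period: 4 + 4 = 8 bars.
8 (basic form) + 3 (cadential extension) + 2 (introduction) + 1 (extra statement) = 14.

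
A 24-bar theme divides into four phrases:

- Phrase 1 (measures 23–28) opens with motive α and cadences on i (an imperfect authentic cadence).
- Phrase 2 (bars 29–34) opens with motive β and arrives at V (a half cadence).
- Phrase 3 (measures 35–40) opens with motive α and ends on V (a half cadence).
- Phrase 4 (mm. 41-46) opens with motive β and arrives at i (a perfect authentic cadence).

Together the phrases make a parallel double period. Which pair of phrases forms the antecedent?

In a double period the first pair of phrases (ending half cadence) is the large antecedent and the second pair (ending perfect authentic cadence) is the large consequent; the antecedent is phrases 1 and 2.

phrases 1 and 2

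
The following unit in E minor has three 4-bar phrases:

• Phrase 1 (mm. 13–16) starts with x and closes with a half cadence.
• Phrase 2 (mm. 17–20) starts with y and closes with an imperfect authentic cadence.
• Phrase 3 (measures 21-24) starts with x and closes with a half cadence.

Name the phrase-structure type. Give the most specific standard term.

The final phrase closes with a half cadence, which is not stronger than the preceding imperfect authentic cadence; the 3 phrases lack an overall antecedent–consequent design and so form a phrase group.

phrase group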